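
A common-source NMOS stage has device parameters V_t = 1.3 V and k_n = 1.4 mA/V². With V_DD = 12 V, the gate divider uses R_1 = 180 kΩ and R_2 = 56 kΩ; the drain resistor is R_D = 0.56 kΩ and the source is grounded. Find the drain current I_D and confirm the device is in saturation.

I_D ≈ 1.7 mA

V_G = V_DD·R_2/(R_1+R_2) = 12×56/236 = 2.85 V. With the source grounded, V_GS = V_G = 2.85 V.
Assume saturation: I_D = (k_n/2)(V_GS − V_t)² = (1.4/2)×(2.85 − 1.3)² = 0.7×1.55² = 1.68 mA.
V_DS = V_DD − I_D·R_D = 12 − 1.68×0.56 = 11.1 V.
Saturation requires V_DS ≥ V_GS − V_t = 1.55 V; 11.1 ≥ 1.55 ✓.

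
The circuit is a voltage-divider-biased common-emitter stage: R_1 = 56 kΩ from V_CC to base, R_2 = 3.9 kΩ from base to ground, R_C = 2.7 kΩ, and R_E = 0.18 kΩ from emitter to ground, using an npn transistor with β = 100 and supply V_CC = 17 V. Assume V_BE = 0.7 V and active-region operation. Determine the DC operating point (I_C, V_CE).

Thevenize the base divider: V_Th = V_CC·R_2/(R_1+R_2) = 17×3.9/59.9 = 1.11 V, R_Th = R_1‖R_2 = 3.65 kΩ.
Base-emitter loop: V_Th = I_B·R_Th + V_BE + (β+1)I_B·R_E, so I_B = (1.11 − 0.7) / (3.65 + 101×0.18) = 0.0186 mA.
I_C = β·I_B = 100×0.0186 = 1.86 mA, and I_E = (β+1)I_B = 1.88 mA.
V_CE = V_CC − I_C·R_C − I_E·R_E = 17 − 1.86×2.7 − 1.88×0.18 = 11.6 V.
V_CE = 11.6 V > 0.2 V confirms active-region operation.

I_C ≈ 1.9 mA, V_CE ≈ 12 V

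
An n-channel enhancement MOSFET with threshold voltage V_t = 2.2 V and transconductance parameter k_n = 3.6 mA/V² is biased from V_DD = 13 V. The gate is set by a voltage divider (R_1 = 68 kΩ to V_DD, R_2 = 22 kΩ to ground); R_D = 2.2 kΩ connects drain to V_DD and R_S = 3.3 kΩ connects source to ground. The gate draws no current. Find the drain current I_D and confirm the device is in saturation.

V_G = V_DD·R_2/(R_1+R_2) = 13×22/90 = 3.18 V.
Assume saturation: I_D = (k_n/2)(V_GS − V_t)² with V_GS = V_G − I_D·R_S = 3.18 − 3.3·I_D.
Substituting gives 19.6·I_D² − 12.6·I_D + 1.72 = 0, with roots I_D = 0.196 or 0.447 mA.
The root I_D = 0.447 mA gives V_GS = 1.7 V ≤ V_t, so take I_D = 0.196 mA.
Then V_GS = 2.53 V and V_DS = V_DD − I_D(R_D+R_S) = 13 − 0.196×5.5 = 11.9 V.
Saturation requires V_DS ≥ V_GS − V_t = 0.33 V; 11.9 ≥ 0.33 ✓.

I_D ≈ 0.2 mA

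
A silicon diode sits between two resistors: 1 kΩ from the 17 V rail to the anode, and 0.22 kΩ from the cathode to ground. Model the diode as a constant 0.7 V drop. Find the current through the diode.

I ≈ 13 mA

The two resistors are in series with the diode, so KVL gives 17 = I·1 + 0.7 + I·0.22.
I = (17 − 0.7) / (1 + 0.22) kΩ = 16.3 / 1.22 = 13.4 mA.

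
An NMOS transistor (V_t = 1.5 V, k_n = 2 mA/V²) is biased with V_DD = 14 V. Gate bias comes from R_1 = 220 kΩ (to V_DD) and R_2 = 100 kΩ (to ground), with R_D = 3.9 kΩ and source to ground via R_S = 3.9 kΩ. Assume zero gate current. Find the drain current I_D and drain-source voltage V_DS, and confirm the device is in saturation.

I_D ≈ 0.55 mA, V_DS ≈ 9.7 V

V_G = V_DD·R_2/(R_1+R_2) = 14×100/320 = 4.38 V.
Assume saturation: I_D = (k_n/2)(V_GS − V_t)² with V_GS = V_G − I_D·R_S = 4.38 − 3.9·I_D.
Substituting gives 15.2·I_D² − 23.4·I_D + 8.27 = 0, with roots I_D = 0.547 or 0.993 mA.
The root I_D = 0.993 mA gives V_GS = 0.504 V ≤ V_t, so take I_D = 0.547 mA.
Then V_GS = 2.24 V and V_DS = V_DD − I_D(R_D+R_S) = 14 − 0.547×7.8 = 9.73 V.
Saturation requires V_DS ≥ V_GS − V_t = 0.74 V; 9.73 ≥ 0.74 ✓.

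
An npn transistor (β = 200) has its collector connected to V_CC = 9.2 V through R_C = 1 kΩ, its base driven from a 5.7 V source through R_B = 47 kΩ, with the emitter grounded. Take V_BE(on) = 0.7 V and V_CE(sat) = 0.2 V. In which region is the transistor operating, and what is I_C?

saturation; I_C ≈ 9 mA

Assume active: I_B = (5.7 − 0.7)/47 = 0.106 mA, giving I_C = β·I_B = 21.3 mA.
But then V_CE = 9.2 − 21.3×1 = -12.1 V < V_CE(sat) = 0.2 V — impossible in the active region.
So the transistor is saturated. With V_CE = 0.2 V, I_C = (V_CC − 0.2)/R_C = 9/1 = 9 mA.
Check: β·I_B = 21.3 mA > I_C = 9 mA, confirming saturation.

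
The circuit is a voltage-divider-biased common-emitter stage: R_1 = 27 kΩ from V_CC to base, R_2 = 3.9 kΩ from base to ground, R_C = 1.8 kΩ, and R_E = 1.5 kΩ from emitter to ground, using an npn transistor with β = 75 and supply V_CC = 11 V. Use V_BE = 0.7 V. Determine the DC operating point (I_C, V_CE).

I_C ≈ 0.44 mA, V_CE ≈ 9.5 V

Thevenize the base divider: V_Th = V_CC·R_2/(R_1+R_2) = 11×3.9/30.9 = 1.39 V, R_Th = R_1‖R_2 = 3.41 kΩ.
Base-emitter loop: V_Th = I_B·R_Th + V_BE + (β+1)I_B·R_E, so I_B = (1.39 − 0.7) / (3.41 + 76×1.5) = 0.00586 mA.
I_C = β·I_B = 75×0.00586 = 0.44 mA, and I_E = (β+1)I_B = 0.446 mA.
V_CE = V_CC − I_C·R_C − I_E·R_E = 11 − 0.44×1.8 − 0.446×1.5 = 9.54 V.
V_CE = 9.54 V > 0.2 V confirms active-region operation.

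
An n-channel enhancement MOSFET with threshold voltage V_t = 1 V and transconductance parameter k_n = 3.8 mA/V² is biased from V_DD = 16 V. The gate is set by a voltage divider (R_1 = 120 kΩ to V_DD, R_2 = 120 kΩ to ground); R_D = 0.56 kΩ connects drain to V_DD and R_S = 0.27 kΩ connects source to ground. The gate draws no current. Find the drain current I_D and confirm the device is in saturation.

I_D ≈ 15 mA

V_G = V_DD·R_2/(R_1+R_2) = 16×120/240 = 8 V.
Assume saturation: I_D = (k_n/2)(V_GS − V_t)² with V_GS = V_G − I_D·R_S = 8 − 0.27·I_D.
Substituting gives 0.139·I_D² − 8.18·I_D + 93.1 = 0, with roots I_D = 15.4 or 43.7 mA.
The root I_D = 43.7 mA gives V_GS = -3.8 V ≤ V_t, so take I_D = 15.4 mA.
Then V_GS = 3.85 V and V_DS = V_DD − I_D(R_D+R_S) = 16 − 15.4×0.83 = 3.23 V.
Saturation requires V_DS ≥ V_GS − V_t = 2.85 V; 3.23 ≥ 2.85 ✓.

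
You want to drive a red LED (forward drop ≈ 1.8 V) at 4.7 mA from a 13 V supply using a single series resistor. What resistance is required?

The resistor drops V_S − V_D = 13 − 1.8 = 11.2 V at 4.7 mA.
R = 11.2 V / 4.7 mA = 2.38 kΩ.

R ≈ 2.4 kΩ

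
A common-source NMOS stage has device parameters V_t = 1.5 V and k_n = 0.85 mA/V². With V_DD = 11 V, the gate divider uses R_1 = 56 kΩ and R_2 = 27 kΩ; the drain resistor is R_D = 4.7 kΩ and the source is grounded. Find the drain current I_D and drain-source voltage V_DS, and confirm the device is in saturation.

V_G = V_DD·R_2/(R_1+R_2) = 11×27/83 = 3.58 V. With the source grounded, V_GS = V_G = 3.58 V.
Assume saturation: I_D = (k_n/2)(V_GS − V_t)² = (0.85/2)×(3.58 − 1.5)² = 0.425×2.08² = 1.84 mA.
V_DS = V_DD − I_D·R_D = 11 − 1.84×4.7 = 2.37 V.
Saturation requires V_DS ≥ V_GS − V_t = 2.08 V; 2.37 ≥ 2.08 ✓.

I_D ≈ 1.8 mA, V_DS ≈ 2.4 V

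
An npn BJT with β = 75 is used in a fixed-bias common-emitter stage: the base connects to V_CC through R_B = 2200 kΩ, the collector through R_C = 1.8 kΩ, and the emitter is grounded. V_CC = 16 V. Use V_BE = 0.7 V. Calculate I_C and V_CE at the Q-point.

Base loop: V_CC = I_B·R_B + V_BE, so I_B = (16 − 0.7)/2200 kΩ = 0.00695 mA.
In the active region I_C = β·I_B = 75 × 0.00695 = 0.522 mA.
Collector loop: V_CE = V_CC − I_C·R_C = 16 − 0.522×1.8 = 15.1 V.
Since V_CE = 15.1 V > V_CE(sat) ≈ 0.2 V, the transistor is in the active region as assumed.

I_C ≈ 0.52 mA, V_CE ≈ 15 V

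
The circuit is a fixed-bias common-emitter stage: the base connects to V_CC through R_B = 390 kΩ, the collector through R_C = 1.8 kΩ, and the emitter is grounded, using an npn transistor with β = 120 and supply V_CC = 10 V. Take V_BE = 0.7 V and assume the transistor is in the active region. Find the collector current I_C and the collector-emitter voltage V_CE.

Base loop: V_CC = I_B·R_B + V_BE, so I_B = (10 − 0.7)/390 kΩ = 0.0238 mA.
In the active region I_C = β·I_B = 120 × 0.0238 = 2.86 mA.
Collector loop: V_CE = V_CC − I_C·R_C = 10 − 2.86×1.8 = 4.85 V.
Since V_CE = 4.85 V > V_CE(sat) ≈ 0.2 V, the transistor is in the active region as assumed.

I_C ≈ 2.9 mA, V_CE ≈ 4.8 V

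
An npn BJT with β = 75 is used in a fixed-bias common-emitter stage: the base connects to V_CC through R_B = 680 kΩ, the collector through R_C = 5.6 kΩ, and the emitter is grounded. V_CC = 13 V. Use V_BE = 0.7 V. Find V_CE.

Base loop: V_CC = I_B·R_B + V_BE, so I_B = (13 − 0.7)/680 kΩ = 0.0181 mA.
In the active region I_C = β·I_B = 75 × 0.0181 = 1.36 mA.
Collector loop: V_CE = V_CC − I_C·R_C = 13 − 1.36×5.6 = 5.4 V.
Since V_CE = 5.4 V > V_CE(sat) ≈ 0.2 V, the transistor is in the active region as assumed.

V_CE ≈ 5.4 V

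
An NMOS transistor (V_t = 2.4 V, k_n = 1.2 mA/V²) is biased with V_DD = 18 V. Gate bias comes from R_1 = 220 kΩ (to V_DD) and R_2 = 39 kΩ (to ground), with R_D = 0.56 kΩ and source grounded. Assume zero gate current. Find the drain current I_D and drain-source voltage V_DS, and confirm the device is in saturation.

I_D ≈ 0.058 mA, V_DS ≈ 18 V

V_G = V_DD·R_2/(R_1+R_2) = 18×39/259 = 2.71 V. With the source grounded, V_GS = V_G = 2.71 V.
Assume saturation: I_D = (k_n/2)(V_GS − V_t)² = (1.2/2)×(2.71 − 2.4)² = 0.6×0.31² = 0.0578 mA.
V_DS = V_DD − I_D·R_D = 18 − 0.0578×0.56 = 18 V.
Saturation requires V_DS ≥ V_GS − V_t = 0.31 V; 18 ≥ 0.31 ✓.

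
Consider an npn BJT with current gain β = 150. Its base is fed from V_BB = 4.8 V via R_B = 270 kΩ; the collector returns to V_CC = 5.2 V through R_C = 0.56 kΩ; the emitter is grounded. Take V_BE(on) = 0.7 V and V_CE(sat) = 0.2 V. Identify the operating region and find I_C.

Assume active. Base-emitter loop: I_B = (V_BB − V_BE)/R_B = (4.8 − 0.7)/270 = 0.0152 mA.
I_C = β·I_B = 150×0.0152 = 2.28 mA.
V_CE = V_CC − I_C·R_C = 5.2 − 2.28×0.56 = 3.92 V > V_CE(sat), so the active-region assumption holds.

active; I_C ≈ 2.3 mA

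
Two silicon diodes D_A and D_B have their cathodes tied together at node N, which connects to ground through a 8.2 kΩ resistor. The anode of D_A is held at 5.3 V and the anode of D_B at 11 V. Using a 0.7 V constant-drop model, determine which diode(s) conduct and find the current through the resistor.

Assume both conduct. Then node N would need to be at both 5.3−0.7 = 4.6 V and 11−0.7 = 10.3 V, which is impossible.
Assume only D_B conducts: V_N = 11 − 0.7 = 10.3 V, so I_R = 10.3/8.2 = 1.26 mA.
Check D_A: its anode-to-cathode voltage is 5.3 − 10.3 = -5 V < 0.7 V, so it is off. The assumption is consistent.

Only D_B conducts; I_R ≈ 1.3 mA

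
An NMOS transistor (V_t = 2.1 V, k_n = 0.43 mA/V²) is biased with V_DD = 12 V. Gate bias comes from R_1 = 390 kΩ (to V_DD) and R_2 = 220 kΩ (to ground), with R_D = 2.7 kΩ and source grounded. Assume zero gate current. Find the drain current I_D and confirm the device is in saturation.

V_G = V_DD·R_2/(R_1+R_2) = 12×220/610 = 4.33 V. With the source grounded, V_GS = V_G = 4.33 V.
Assume saturation: I_D = (k_n/2)(V_GS − V_t)² = (0.43/2)×(4.33 − 2.1)² = 0.215×2.23² = 1.07 mA.
V_DS = V_DD − I_D·R_D = 12 − 1.07×2.7 = 9.12 V.
Saturation requires V_DS ≥ V_GS − V_t = 2.23 V; 9.12 ≥ 2.23 ✓.

I_D ≈ 1.1 mA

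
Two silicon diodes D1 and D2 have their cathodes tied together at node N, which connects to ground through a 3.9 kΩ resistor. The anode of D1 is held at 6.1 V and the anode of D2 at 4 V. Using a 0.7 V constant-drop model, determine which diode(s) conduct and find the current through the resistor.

Assume both conduct. Then node N would need to be at both 6.1−0.7 = 5.4 V and 4−0.7 = 3.3 V, which is impossible.
Assume only D1 conducts: V_N = 6.1 − 0.7 = 5.4 V, so I_R = 5.4/3.9 = 1.38 mA.
Check D2: its anode-to-cathode voltage is 4 − 5.4 = -1.4 V < 0.7 V, so it is off. The assumption is consistent.

Only D1 conducts; I_R ≈ 1.4 mA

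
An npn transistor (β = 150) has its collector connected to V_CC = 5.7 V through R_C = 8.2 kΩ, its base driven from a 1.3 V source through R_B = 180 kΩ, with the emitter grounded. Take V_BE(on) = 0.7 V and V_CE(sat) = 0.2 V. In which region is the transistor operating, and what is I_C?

Assume active. Base-emitter loop: I_B = (V_BB − V_BE)/R_B = (1.3 − 0.7)/180 = 0.00333 mA.
I_C = β·I_B = 150×0.00333 = 0.5 mA.
V_CE = V_CC − I_C·R_C = 5.7 − 0.5×8.2 = 1.6 V > V_CE(sat), so the active-region assumption holds.

active; I_C ≈ 0.5 mA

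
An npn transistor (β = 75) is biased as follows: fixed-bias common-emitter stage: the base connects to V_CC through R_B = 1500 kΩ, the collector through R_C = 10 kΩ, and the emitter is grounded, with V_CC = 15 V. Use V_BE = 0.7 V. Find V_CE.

V_CE ≈ 7.8 V

Base loop: V_CC = I_B·R_B + V_BE, so I_B = (15 − 0.7)/1500 kΩ = 0.00953 mA.
In the active region I_C = β·I_B = 75 × 0.00953 = 0.715 mA.
Collector loop: V_CE = V_CC − I_C·R_C = 15 − 0.715×10 = 7.85 V.
Since V_CE = 7.85 V > V_CE(sat) ≈ 0.2 V, the transistor is in the active region as assumed.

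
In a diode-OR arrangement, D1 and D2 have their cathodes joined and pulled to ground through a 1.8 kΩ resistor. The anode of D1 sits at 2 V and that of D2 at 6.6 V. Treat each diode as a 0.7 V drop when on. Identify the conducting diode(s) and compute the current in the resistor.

Only D2 conducts; I_R ≈ 3.3 mA

Assume both conduct. Then node N would need to be at both 2−0.7 = 1.3 V and 6.6−0.7 = 5.9 V, which is impossible.
Assume only D2 conducts: V_N = 6.6 − 0.7 = 5.9 V, so I_R = 5.9/1.8 = 3.28 mA.
Check D1: its anode-to-cathode voltage is 2 − 5.9 = -3.9 V < 0.7 V, so it is off. The assumption is consistent.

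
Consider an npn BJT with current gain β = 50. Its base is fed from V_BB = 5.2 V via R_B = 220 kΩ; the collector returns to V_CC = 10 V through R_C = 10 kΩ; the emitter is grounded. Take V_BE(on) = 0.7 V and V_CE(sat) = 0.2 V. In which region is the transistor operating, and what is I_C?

saturation; I_C ≈ 0.98 mA

Assume active: I_B = (5.2 − 0.7)/220 = 0.0205 mA, giving I_C = β·I_B = 1.02 mA.
But then V_CE = 10 − 1.02×10 = -0.227 V < V_CE(sat) = 0.2 V — impossible in the active region.
So the transistor is saturated. With V_CE = 0.2 V, I_C = (V_CC − 0.2)/R_C = 9.8/10 = 0.98 mA.
Check: β·I_B = 1.02 mA > I_C = 0.98 mA, confirming saturation.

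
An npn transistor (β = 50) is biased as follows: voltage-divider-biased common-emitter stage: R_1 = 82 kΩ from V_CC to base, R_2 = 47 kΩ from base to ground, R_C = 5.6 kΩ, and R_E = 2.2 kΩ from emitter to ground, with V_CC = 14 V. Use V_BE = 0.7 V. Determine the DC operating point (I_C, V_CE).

I_C ≈ 1.5 mA, V_CE ≈ 1.9 V

Thevenize the base divider: V_Th = V_CC·R_2/(R_1+R_2) = 14×47/129 = 5.1 V, R_Th = R_1‖R_2 = 29.9 kΩ.
Base-emitter loop: V_Th = I_B·R_Th + V_BE + (β+1)I_B·R_E, so I_B = (5.1 − 0.7) / (29.9 + 51×2.2) = 0.031 mA.
I_C = β·I_B = 50×0.031 = 1.55 mA, and I_E = (β+1)I_B = 1.58 mA.
V_CE = V_CC − I_C·R_C − I_E·R_E = 14 − 1.55×5.6 − 1.58×2.2 = 1.85 V.
V_CE = 1.85 V > 0.2 V confirms active-region operation.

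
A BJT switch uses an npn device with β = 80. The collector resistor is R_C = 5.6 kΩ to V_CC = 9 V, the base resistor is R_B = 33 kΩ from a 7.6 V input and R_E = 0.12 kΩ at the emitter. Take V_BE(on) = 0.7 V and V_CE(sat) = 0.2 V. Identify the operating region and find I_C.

Assume active: I_B = (7.6 − 0.7)/(33 + 81×0.12) = 0.162 mA, I_C = β·I_B = 12.9 mA.
Then V_CE = 9 − 12.9×5.6 − 13.1×0.12 = -64.9 V < 0.2 V — the active assumption fails.
Re-solve with V_CE = 0.2 V. KCL at the emitter: V_E/R_E = (V_BB−0.7−V_E)/R_B + (V_CC−0.2−V_E)/R_C, giving V_E = 0.208 V.
I_C = (V_CC − 0.2 − V_E)/R_C = (8.8 − 0.208)/5.6 = 1.53 mA.
Check: I_B = (6.9 − 0.208)/33 = 0.203 mA, and β·I_B = 16.2 mA > I_C, confirming saturation.

saturation; I_C ≈ 1.5 mA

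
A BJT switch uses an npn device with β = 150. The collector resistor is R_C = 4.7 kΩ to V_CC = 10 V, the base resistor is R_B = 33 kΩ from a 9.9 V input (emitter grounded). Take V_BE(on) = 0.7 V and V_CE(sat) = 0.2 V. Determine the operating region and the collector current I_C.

Assume active: I_B = (9.9 − 0.7)/33 = 0.279 mA, giving I_C = β·I_B = 41.8 mA.
But then V_CE = 10 − 41.8×4.7 = -187 V < V_CE(sat) = 0.2 V — impossible in the active region.
So the transistor is saturated. With V_CE = 0.2 V, I_C = (V_CC − 0.2)/R_C = 9.8/4.7 = 2.09 mA.
Check: β·I_B = 41.8 mA > I_C = 2.09 mA, confirming saturation.

saturation; I_C ≈ 2.1 mA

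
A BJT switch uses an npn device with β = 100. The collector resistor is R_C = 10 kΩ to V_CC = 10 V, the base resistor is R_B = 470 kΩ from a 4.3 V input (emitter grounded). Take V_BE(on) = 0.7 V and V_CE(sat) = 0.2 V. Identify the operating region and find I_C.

active; I_C ≈ 0.77 mA

Assume active. Base-emitter loop: I_B = (V_BB − V_BE)/R_B = (4.3 − 0.7)/470 = 0.00766 mA.
I_C = β·I_B = 100×0.00766 = 0.766 mA.
V_CE = V_CC − I_C·R_C = 10 − 0.766×10 = 2.34 V > V_CE(sat), so the active-region assumption holds.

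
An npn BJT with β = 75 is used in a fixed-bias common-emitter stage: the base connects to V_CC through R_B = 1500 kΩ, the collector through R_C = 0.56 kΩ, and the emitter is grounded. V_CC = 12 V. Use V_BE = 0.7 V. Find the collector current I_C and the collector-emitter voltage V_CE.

Base loop: V_CC = I_B·R_B + V_BE, so I_B = (12 − 0.7)/1500 kΩ = 0.00753 mA.
In the active region I_C = β·I_B = 75 × 0.00753 = 0.565 mA.
Collector loop: V_CE = V_CC − I_C·R_C = 12 − 0.565×0.56 = 11.7 V.
Since V_CE = 11.7 V > V_CE(sat) ≈ 0.2 V, the transistor is in the active region as assumed.

I_C ≈ 0.57 mA, V_CE ≈ 12 V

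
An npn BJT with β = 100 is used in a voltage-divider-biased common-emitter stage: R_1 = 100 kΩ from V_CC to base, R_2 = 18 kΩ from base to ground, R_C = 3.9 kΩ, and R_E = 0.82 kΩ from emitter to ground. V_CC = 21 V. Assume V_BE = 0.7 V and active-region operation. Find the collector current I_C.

Thevenize the base divider: V_Th = V_CC·R_2/(R_1+R_2) = 21×18/118 = 3.2 V, R_Th = R_1‖R_2 = 15.3 kΩ.
Base-emitter loop: V_Th = I_B·R_Th + V_BE + (β+1)I_B·R_E, so I_B = (3.2 − 0.7) / (15.3 + 101×0.82) = 0.0255 mA.
I_C = β·I_B = 100×0.0255 = 2.55 mA, and I_E = (β+1)I_B = 2.58 mA.
V_CE = V_CC − I_C·R_C − I_E·R_E = 21 − 2.55×3.9 − 2.58×0.82 = 8.93 V.
V_CE = 8.93 V > 0.2 V confirms active-region operation.

I_C ≈ 2.6 mA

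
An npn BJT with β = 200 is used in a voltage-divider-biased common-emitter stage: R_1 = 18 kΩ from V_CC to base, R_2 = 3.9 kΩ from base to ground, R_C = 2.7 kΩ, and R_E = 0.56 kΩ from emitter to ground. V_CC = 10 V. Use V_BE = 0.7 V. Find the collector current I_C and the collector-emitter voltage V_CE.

Thevenize the base divider: V_Th = V_CC·R_2/(R_1+R_2) = 10×3.9/21.9 = 1.78 V, R_Th = R_1‖R_2 = 3.21 kΩ.
Base-emitter loop: V_Th = I_B·R_Th + V_BE + (β+1)I_B·R_E, so I_B = (1.78 − 0.7) / (3.21 + 201×0.56) = 0.00934 mA.
I_C = β·I_B = 200×0.00934 = 1.87 mA, and I_E = (β+1)I_B = 1.88 mA.
V_CE = V_CC − I_C·R_C − I_E·R_E = 10 − 1.87×2.7 − 1.88×0.56 = 3.91 V.
V_CE = 3.91 V > 0.2 V confirms active-region operation.

I_C ≈ 1.9 mA, V_CE ≈ 3.9 V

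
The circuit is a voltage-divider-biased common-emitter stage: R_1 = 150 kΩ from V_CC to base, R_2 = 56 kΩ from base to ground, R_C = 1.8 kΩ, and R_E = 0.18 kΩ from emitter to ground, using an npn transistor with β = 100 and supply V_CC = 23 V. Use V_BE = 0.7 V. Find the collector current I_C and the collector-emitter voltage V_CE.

I_C ≈ 9.4 mA, V_CE ≈ 4.3 V

Thevenize the base divider: V_Th = V_CC·R_2/(R_1+R_2) = 23×56/206 = 6.25 V, R_Th = R_1‖R_2 = 40.8 kΩ.
Base-emitter loop: V_Th = I_B·R_Th + V_BE + (β+1)I_B·R_E, so I_B = (6.25 − 0.7) / (40.8 + 101×0.18) = 0.0942 mA.
I_C = β·I_B = 100×0.0942 = 9.42 mA, and I_E = (β+1)I_B = 9.51 mA.
V_CE = V_CC − I_C·R_C − I_E·R_E = 23 − 9.42×1.8 − 9.51×0.18 = 4.34 V.
V_CE = 4.34 V > 0.2 V confirms active-region operation.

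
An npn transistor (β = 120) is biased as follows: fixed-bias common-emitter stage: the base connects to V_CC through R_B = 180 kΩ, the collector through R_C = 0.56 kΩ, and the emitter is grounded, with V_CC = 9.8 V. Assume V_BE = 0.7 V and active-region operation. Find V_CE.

Base loop: V_CC = I_B·R_B + V_BE, so I_B = (9.8 − 0.7)/180 kΩ = 0.0506 mA.
In the active region I_C = β·I_B = 120 × 0.0506 = 6.07 mA.
Collector loop: V_CE = V_CC − I_C·R_C = 9.8 − 6.07×0.56 = 6.4 V.
Since V_CE = 6.4 V > V_CE(sat) ≈ 0.2 V, the transistor is in the active region as assumed.

V_CE ≈ 6.4 V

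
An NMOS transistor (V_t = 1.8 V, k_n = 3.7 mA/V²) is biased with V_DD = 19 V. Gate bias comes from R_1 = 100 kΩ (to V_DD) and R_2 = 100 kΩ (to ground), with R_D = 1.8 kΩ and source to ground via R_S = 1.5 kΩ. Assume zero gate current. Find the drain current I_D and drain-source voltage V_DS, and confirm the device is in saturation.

V_G = V_DD·R_2/(R_1+R_2) = 19×100/200 = 9.5 V.
Assume saturation: I_D = (k_n/2)(V_GS − V_t)² with V_GS = V_G − I_D·R_S = 9.5 − 1.5·I_D.
Substituting gives 4.16·I_D² − 43.7·I_D + 110 = 0, with roots I_D = 4.14 or 6.37 mA.
The root I_D = 6.37 mA gives V_GS = -0.0557 V ≤ V_t, so take I_D = 4.14 mA.
Then V_GS = 3.3 V and V_DS = V_DD − I_D(R_D+R_S) = 19 − 4.14×3.3 = 5.35 V.
Saturation requires V_DS ≥ V_GS − V_t = 1.5 V; 5.35 ≥ 1.5 ✓.

I_D ≈ 4.1 mA, V_DS ≈ 5.3 V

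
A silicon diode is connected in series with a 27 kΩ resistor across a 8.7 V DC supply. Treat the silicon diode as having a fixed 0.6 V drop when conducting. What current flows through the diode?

KVL around the loop: 8.7 = V_D + I·R = 0.6 + I × 27 kΩ.
So I = (8.7 − 0.6) / 27 kΩ = 8.1 / 27 = 0.3 mA.

I ≈ 0.3 mA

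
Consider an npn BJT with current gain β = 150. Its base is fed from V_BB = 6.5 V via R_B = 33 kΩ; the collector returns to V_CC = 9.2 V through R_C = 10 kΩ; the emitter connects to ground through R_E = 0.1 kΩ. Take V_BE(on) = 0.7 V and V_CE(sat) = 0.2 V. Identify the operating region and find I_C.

saturation; I_C ≈ 0.89 mA

Assume active: I_B = (6.5 − 0.7)/(33 + 151×0.1) = 0.121 mA, I_C = β·I_B = 18.1 mA.
Then V_CE = 9.2 − 18.1×10 − 18.2×0.1 = -173 V < 0.2 V — the active assumption fails.
Re-solve with V_CE = 0.2 V. KCL at the emitter: V_E/R_E = (V_BB−0.7−V_E)/R_B + (V_CC−0.2−V_E)/R_C, giving V_E = 0.106 V.
I_C = (V_CC − 0.2 − V_E)/R_C = (9 − 0.106)/10 = 0.889 mA.
Check: I_B = (5.8 − 0.106)/33 = 0.173 mA, and β·I_B = 25.9 mA > I_C, confirming saturation.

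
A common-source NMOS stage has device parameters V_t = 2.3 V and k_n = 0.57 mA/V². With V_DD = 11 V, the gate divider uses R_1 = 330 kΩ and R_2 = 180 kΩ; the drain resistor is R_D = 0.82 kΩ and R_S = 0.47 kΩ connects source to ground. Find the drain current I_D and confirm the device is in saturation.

I_D ≈ 0.51 mA

V_G = V_DD·R_2/(R_1+R_2) = 11×180/510 = 3.88 V.
Assume saturation: I_D = (k_n/2)(V_GS − V_t)² with V_GS = V_G − I_D·R_S = 3.88 − 0.47·I_D.
Substituting gives 0.063·I_D² − 1.42·I_D + 0.714 = 0, with roots I_D = 0.513 or 22.1 mA.
The root I_D = 22.1 mA gives V_GS = -6.51 V ≤ V_t, so take I_D = 0.513 mA.
Then V_GS = 3.64 V and V_DS = V_DD − I_D(R_D+R_S) = 11 − 0.513×1.29 = 10.3 V.
Saturation requires V_DS ≥ V_GS − V_t = 1.34 V; 10.3 ≥ 1.34 ✓.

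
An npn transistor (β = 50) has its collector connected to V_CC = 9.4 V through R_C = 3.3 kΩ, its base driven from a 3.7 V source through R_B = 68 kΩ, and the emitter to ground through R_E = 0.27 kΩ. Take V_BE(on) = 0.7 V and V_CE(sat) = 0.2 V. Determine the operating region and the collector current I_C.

active; I_C ≈ 1.8 mA

Assume active. Base-emitter loop: I_B = (V_BB − V_BE)/(R_B + (β+1)R_E) = (3.7 − 0.7)/(68 + 51×0.27) = 0.0367 mA.
I_C = β·I_B = 50×0.0367 = 1.83 mA.
V_CE = V_CC − I_C·R_C − I_E·R_E = 9.4 − 1.83×3.3 − 1.87×0.27 = 2.84 V > V_CE(sat), so the active-region assumption holds.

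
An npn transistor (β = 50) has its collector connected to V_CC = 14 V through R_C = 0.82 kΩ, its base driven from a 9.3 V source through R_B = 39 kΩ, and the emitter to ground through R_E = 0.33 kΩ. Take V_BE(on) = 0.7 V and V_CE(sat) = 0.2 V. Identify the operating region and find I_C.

Assume active. Base-emitter loop: I_B = (V_BB − V_BE)/(R_B + (β+1)R_E) = (9.3 − 0.7)/(39 + 51×0.33) = 0.154 mA.
I_C = β·I_B = 50×0.154 = 7.7 mA.
V_CE = V_CC − I_C·R_C − I_E·R_E = 14 − 7.7×0.82 − 7.86×0.33 = 5.09 V > V_CE(sat), so the active-region assumption holds.

active; I_C ≈ 7.7 mA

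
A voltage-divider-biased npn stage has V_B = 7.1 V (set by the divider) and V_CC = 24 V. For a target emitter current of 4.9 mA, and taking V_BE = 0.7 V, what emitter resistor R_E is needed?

V_E = V_B − V_BE = 7.1 − 0.7 = 6.4 V.
R_E = V_E / I_E = 6.4 / 4.9 = 1.31 kΩ.

R_E ≈ 1.3 kΩ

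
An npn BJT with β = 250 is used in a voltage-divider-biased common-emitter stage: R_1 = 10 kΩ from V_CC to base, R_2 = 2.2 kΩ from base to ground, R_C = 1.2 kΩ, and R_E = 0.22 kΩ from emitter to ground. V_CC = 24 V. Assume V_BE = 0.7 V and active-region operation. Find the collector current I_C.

Thevenize the base divider: V_Th = V_CC·R_2/(R_1+R_2) = 24×2.2/12.2 = 4.33 V, R_Th = R_1‖R_2 = 1.8 kΩ.
Base-emitter loop: V_Th = I_B·R_Th + V_BE + (β+1)I_B·R_E, so I_B = (4.33 − 0.7) / (1.8 + 251×0.22) = 0.0636 mA.
I_C = β·I_B = 250×0.0636 = 15.9 mA, and I_E = (β+1)I_B = 16 mA.
V_CE = V_CC − I_C·R_C − I_E·R_E = 24 − 15.9×1.2 − 16×0.22 = 1.4 V.
V_CE = 1.4 V > 0.2 V confirms active-region operation.

I_C ≈ 16 mA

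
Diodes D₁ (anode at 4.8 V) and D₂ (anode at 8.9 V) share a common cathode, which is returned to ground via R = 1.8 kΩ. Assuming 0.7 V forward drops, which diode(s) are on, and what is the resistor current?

Assume both conduct. Then node N would need to be at both 4.8−0.7 = 4.1 V and 8.9−0.7 = 8.2 V, which is impossible.
Assume only D₂ conducts: V_N = 8.9 − 0.7 = 8.2 V, so I_R = 8.2/1.8 = 4.56 mA.
Check D₁: its anode-to-cathode voltage is 4.8 − 8.2 = -3.4 V < 0.7 V, so it is off. The assumption is consistent.

Only D₂ conducts; I_R ≈ 4.6 mA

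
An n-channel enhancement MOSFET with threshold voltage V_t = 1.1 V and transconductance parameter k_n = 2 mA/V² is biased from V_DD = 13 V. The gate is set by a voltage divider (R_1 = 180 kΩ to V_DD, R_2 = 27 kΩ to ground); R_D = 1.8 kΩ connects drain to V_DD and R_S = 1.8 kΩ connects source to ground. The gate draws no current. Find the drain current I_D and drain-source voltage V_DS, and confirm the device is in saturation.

V_G = V_DD·R_2/(R_1+R_2) = 13×27/207 = 1.7 V.
Assume saturation: I_D = (k_n/2)(V_GS − V_t)² with V_GS = V_G − I_D·R_S = 1.7 − 1.8·I_D.
Substituting gives 3.24·I_D² − 3.14·I_D + 0.355 = 0, with roots I_D = 0.13 or 0.84 mA.
The root I_D = 0.84 mA gives V_GS = 0.183 V ≤ V_t, so take I_D = 0.13 mA.
Then V_GS = 1.46 V and V_DS = V_DD − I_D(R_D+R_S) = 13 − 0.13×3.6 = 12.5 V.
Saturation requires V_DS ≥ V_GS − V_t = 0.361 V; 12.5 ≥ 0.361 ✓.

I_D ≈ 0.13 mA, V_DS ≈ 13 V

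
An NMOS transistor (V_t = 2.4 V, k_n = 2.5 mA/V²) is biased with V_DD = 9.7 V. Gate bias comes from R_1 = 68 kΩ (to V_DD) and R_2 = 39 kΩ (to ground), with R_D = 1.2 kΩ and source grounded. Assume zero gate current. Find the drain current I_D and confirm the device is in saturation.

V_G = V_DD·R_2/(R_1+R_2) = 9.7×39/107 = 3.54 V. With the source grounded, V_GS = V_G = 3.54 V.
Assume saturation: I_D = (k_n/2)(V_GS − V_t)² = (2.5/2)×(3.54 − 2.4)² = 1.25×1.14² = 1.61 mA.
V_DS = V_DD − I_D·R_D = 9.7 − 1.61×1.2 = 7.77 V.
Saturation requires V_DS ≥ V_GS − V_t = 1.14 V; 7.77 ≥ 1.14 ✓.

I_D ≈ 1.6 mA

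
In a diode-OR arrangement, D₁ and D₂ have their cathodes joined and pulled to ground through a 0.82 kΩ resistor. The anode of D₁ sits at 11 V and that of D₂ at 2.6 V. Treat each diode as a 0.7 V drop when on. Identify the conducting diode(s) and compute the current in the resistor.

Only D₁ conducts; I_R ≈ 13 mA

Assume both conduct. Then node N would need to be at both 11−0.7 = 10.3 V and 2.6−0.7 = 1.9 V, which is impossible.
Assume only D₁ conducts: V_N = 11 − 0.7 = 10.3 V, so I_R = 10.3/0.82 = 12.6 mA.
Check D₂: its anode-to-cathode voltage is 2.6 − 10.3 = -7.7 V < 0.7 V, so it is off. The assumption is consistent.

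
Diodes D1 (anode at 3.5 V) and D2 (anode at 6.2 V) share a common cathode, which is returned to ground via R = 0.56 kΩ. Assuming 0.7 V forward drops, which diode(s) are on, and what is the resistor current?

Only D2 conducts; I_R ≈ 9.8 mA

Assume both conduct. Then node N would need to be at both 3.5−0.7 = 2.8 V and 6.2−0.7 = 5.5 V, which is impossible.
Assume only D2 conducts: V_N = 6.2 − 0.7 = 5.5 V, so I_R = 5.5/0.56 = 9.82 mA.
Check D1: its anode-to-cathode voltage is 3.5 − 5.5 = -2 V < 0.7 V, so it is off. The assumption is consistent.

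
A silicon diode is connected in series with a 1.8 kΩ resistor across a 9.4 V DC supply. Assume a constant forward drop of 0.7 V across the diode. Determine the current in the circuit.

I ≈ 4.8 mA

KVL around the loop: 9.4 = V_D + I·R = 0.7 + I × 1.8 kΩ.
So I = (9.4 − 0.7) / 1.8 kΩ = 8.7 / 1.8 = 4.83 mA.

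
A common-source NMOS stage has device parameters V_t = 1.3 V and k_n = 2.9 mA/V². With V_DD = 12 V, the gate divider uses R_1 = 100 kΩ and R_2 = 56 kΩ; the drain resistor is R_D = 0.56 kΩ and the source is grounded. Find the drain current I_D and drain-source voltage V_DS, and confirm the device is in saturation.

I_D ≈ 13 mA, V_DS ≈ 4.7 V

V_G = V_DD·R_2/(R_1+R_2) = 12×56/156 = 4.31 V. With the source grounded, V_GS = V_G = 4.31 V.
Assume saturation: I_D = (k_n/2)(V_GS − V_t)² = (2.9/2)×(4.31 − 1.3)² = 1.45×3.01² = 13.1 mA.
V_DS = V_DD − I_D·R_D = 12 − 13.1×0.56 = 4.65 V.
Saturation requires V_DS ≥ V_GS − V_t = 3.01 V; 4.65 ≥ 3.01 ✓.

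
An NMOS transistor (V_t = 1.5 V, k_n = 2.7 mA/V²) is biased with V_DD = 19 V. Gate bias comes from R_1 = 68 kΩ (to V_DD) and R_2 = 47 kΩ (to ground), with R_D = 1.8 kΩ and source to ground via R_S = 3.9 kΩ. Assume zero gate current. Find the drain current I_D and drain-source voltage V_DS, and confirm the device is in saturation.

V_G = V_DD·R_2/(R_1+R_2) = 19×47/115 = 7.77 V.
Assume saturation: I_D = (k_n/2)(V_GS − V_t)² with V_GS = V_G − I_D·R_S = 7.77 − 3.9·I_D.
Substituting gives 20.5·I_D² − 67·I_D + 53 = 0, with roots I_D = 1.35 or 1.91 mA.
The root I_D = 1.91 mA gives V_GS = 0.31 V ≤ V_t, so take I_D = 1.35 mA.
Then V_GS = 2.5 V and V_DS = V_DD − I_D(R_D+R_S) = 19 − 1.35×5.7 = 11.3 V.
Saturation requires V_DS ≥ V_GS − V_t = 1 V; 11.3 ≥ 1 ✓.

I_D ≈ 1.4 mA, V_DS ≈ 11 V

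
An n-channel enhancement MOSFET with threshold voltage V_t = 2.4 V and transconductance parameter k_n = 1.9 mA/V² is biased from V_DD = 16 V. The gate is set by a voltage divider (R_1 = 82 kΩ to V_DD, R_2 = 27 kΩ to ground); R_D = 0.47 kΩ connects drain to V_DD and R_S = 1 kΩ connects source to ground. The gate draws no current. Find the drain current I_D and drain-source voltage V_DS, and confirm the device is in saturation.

I_D ≈ 0.7 mA, V_DS ≈ 15 V

V_G = V_DD·R_2/(R_1+R_2) = 16×27/109 = 3.96 V.
Assume saturation: I_D = (k_n/2)(V_GS − V_t)² with V_GS = V_G − I_D·R_S = 3.96 − 1·I_D.
Substituting gives 0.95·I_D² − 3.97·I_D + 2.32 = 0, with roots I_D = 0.703 or 3.48 mA.
The root I_D = 3.48 mA gives V_GS = 0.487 V ≤ V_t, so take I_D = 0.703 mA.
Then V_GS = 3.26 V and V_DS = V_DD − I_D(R_D+R_S) = 16 − 0.703×1.47 = 15 V.
Saturation requires V_DS ≥ V_GS − V_t = 0.86 V; 15 ≥ 0.86 ✓.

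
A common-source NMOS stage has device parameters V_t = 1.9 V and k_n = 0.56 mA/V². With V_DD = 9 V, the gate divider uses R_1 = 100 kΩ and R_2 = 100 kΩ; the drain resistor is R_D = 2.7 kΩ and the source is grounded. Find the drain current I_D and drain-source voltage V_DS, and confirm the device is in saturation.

V_G = V_DD·R_2/(R_1+R_2) = 9×100/200 = 4.5 V. With the source grounded, V_GS = V_G = 4.5 V.
Assume saturation: I_D = (k_n/2)(V_GS − V_t)² = (0.56/2)×(4.5 − 1.9)² = 0.28×2.6² = 1.89 mA.
V_DS = V_DD − I_D·R_D = 9 − 1.89×2.7 = 3.89 V.
Saturation requires V_DS ≥ V_GS − V_t = 2.6 V; 3.89 ≥ 2.6 ✓.

I_D ≈ 1.9 mA, V_DS ≈ 3.9 V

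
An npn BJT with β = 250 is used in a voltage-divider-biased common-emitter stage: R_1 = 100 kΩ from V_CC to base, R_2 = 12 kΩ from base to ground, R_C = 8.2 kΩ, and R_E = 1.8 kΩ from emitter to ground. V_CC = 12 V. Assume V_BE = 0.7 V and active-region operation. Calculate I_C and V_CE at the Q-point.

Thevenize the base divider: V_Th = V_CC·R_2/(R_1+R_2) = 12×12/112 = 1.29 V, R_Th = R_1‖R_2 = 10.7 kΩ.
Base-emitter loop: V_Th = I_B·R_Th + V_BE + (β+1)I_B·R_E, so I_B = (1.29 − 0.7) / (10.7 + 251×1.8) = 0.00127 mA.
I_C = β·I_B = 250×0.00127 = 0.317 mA, and I_E = (β+1)I_B = 0.318 mA.
V_CE = V_CC − I_C·R_C − I_E·R_E = 12 − 0.317×8.2 − 0.318×1.8 = 8.83 V.
V_CE = 8.83 V > 0.2 V confirms active-region operation.

I_C ≈ 0.32 mA, V_CE ≈ 8.8 V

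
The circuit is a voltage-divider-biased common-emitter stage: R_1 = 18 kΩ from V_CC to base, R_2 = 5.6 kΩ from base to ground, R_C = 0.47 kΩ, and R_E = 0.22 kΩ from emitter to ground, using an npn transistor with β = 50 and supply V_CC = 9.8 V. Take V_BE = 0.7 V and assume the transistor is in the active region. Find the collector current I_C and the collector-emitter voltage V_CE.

I_C ≈ 5.2 mA, V_CE ≈ 6.2 V

Thevenize the base divider: V_Th = V_CC·R_2/(R_1+R_2) = 9.8×5.6/23.6 = 2.33 V, R_Th = R_1‖R_2 = 4.27 kΩ.
Base-emitter loop: V_Th = I_B·R_Th + V_BE + (β+1)I_B·R_E, so I_B = (2.33 − 0.7) / (4.27 + 51×0.22) = 0.105 mA.
I_C = β·I_B = 50×0.105 = 5.25 mA, and I_E = (β+1)I_B = 5.35 mA.
V_CE = V_CC − I_C·R_C − I_E·R_E = 9.8 − 5.25×0.47 − 5.35×0.22 = 6.16 V.
V_CE = 6.16 V > 0.2 V confirms active-region operation.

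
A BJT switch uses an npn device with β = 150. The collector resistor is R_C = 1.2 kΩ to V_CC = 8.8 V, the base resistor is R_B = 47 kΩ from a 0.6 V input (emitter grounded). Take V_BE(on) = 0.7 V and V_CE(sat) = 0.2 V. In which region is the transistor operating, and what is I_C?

V_BB = 0.6 V ≤ V_BE(on) = 0.7 V, so the base-emitter junction is not forward biased.
The transistor is in cutoff: I_B = I_C = 0.

cutoff; I_C ≈ 0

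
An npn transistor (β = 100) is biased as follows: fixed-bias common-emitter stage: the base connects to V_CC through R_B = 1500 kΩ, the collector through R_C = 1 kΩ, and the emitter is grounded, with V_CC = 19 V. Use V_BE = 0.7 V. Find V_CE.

Base loop: V_CC = I_B·R_B + V_BE, so I_B = (19 − 0.7)/1500 kΩ = 0.0122 mA.
In the active region I_C = β·I_B = 100 × 0.0122 = 1.22 mA.
Collector loop: V_CE = V_CC − I_C·R_C = 19 − 1.22×1 = 17.8 V.
Since V_CE = 17.8 V > V_CE(sat) ≈ 0.2 V, the transistor is in the active region as assumed.

V_CE ≈ 18 V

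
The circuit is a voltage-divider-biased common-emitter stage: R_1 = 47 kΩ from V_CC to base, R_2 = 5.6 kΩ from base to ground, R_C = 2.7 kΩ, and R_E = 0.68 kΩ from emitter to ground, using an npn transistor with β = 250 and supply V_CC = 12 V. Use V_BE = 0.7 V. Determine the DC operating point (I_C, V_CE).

I_C ≈ 0.82 mA, V_CE ≈ 9.2 V

Thevenize the base divider: V_Th = V_CC·R_2/(R_1+R_2) = 12×5.6/52.6 = 1.28 V, R_Th = R_1‖R_2 = 5 kΩ.
Base-emitter loop: V_Th = I_B·R_Th + V_BE + (β+1)I_B·R_E, so I_B = (1.28 − 0.7) / (5 + 251×0.68) = 0.00329 mA.
I_C = β·I_B = 250×0.00329 = 0.822 mA, and I_E = (β+1)I_B = 0.825 mA.
V_CE = V_CC − I_C·R_C − I_E·R_E = 12 − 0.822×2.7 − 0.825×0.68 = 9.22 V.
V_CE = 9.22 V > 0.2 V confirms active-region operation.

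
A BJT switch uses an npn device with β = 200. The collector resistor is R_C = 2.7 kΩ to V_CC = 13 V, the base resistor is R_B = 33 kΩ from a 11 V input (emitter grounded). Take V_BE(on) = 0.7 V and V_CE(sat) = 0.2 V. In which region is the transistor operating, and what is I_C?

saturation; I_C ≈ 4.7 mA

Assume active: I_B = (11 − 0.7)/33 = 0.312 mA, giving I_C = β·I_B = 62.4 mA.
But then V_CE = 13 − 62.4×2.7 = -156 V < V_CE(sat) = 0.2 V — impossible in the active region.
So the transistor is saturated. With V_CE = 0.2 V, I_C = (V_CC − 0.2)/R_C = 12.8/2.7 = 4.74 mA.
Check: β·I_B = 62.4 mA > I_C = 4.74 mA, confirming saturation.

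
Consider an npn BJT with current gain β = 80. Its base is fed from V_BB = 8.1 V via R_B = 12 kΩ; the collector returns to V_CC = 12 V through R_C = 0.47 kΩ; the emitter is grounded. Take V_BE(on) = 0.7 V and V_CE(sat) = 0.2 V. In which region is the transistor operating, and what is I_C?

saturation; I_C ≈ 25 mA

Assume active: I_B = (8.1 − 0.7)/12 = 0.617 mA, giving I_C = β·I_B = 49.3 mA.
But then V_CE = 12 − 49.3×0.47 = -11.2 V < V_CE(sat) = 0.2 V — impossible in the active region.
So the transistor is saturated. With V_CE = 0.2 V, I_C = (V_CC − 0.2)/R_C = 11.8/0.47 = 25.1 mA.
Check: β·I_B = 49.3 mA > I_C = 25.1 mA, confirming saturation.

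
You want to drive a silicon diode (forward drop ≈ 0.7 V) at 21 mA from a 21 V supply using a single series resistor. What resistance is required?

R ≈ 0.97 kΩ

The resistor drops V_S − V_D = 21 − 0.7 = 20.3 V at 21 mA.
R = 20.3 V / 21 mA = 0.967 kΩ.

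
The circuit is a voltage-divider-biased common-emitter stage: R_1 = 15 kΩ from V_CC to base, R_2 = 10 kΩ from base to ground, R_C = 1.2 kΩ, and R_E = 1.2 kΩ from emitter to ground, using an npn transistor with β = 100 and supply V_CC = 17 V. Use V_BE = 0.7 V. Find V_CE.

Thevenize the base divider: V_Th = V_CC·R_2/(R_1+R_2) = 17×10/25 = 6.8 V, R_Th = R_1‖R_2 = 6 kΩ.
Base-emitter loop: V_Th = I_B·R_Th + V_BE + (β+1)I_B·R_E, so I_B = (6.8 − 0.7) / (6 + 101×1.2) = 0.048 mA.
I_C = β·I_B = 100×0.048 = 4.8 mA, and I_E = (β+1)I_B = 4.84 mA.
V_CE = V_CC − I_C·R_C − I_E·R_E = 17 − 4.8×1.2 − 4.84×1.2 = 5.43 V.
V_CE = 5.43 V > 0.2 V confirms active-region operation.

V_CE ≈ 5.4 V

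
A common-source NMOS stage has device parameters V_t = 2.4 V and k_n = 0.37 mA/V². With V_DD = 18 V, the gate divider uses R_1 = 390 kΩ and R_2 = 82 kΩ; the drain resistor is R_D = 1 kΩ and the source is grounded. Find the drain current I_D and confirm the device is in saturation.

I_D ≈ 0.098 mA

V_G = V_DD·R_2/(R_1+R_2) = 18×82/472 = 3.13 V. With the source grounded, V_GS = V_G = 3.13 V.
Assume saturation: I_D = (k_n/2)(V_GS − V_t)² = (0.37/2)×(3.13 − 2.4)² = 0.185×0.727² = 0.0978 mA.
V_DS = V_DD − I_D·R_D = 18 − 0.0978×1 = 17.9 V.
Saturation requires V_DS ≥ V_GS − V_t = 0.727 V; 17.9 ≥ 0.727 ✓.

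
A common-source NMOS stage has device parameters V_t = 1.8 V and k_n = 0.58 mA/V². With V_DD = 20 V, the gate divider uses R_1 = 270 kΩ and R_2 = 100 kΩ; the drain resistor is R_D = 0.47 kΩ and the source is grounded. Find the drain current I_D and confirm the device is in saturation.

V_G = V_DD·R_2/(R_1+R_2) = 20×100/370 = 5.41 V. With the source grounded, V_GS = V_G = 5.41 V.
Assume saturation: I_D = (k_n/2)(V_GS − V_t)² = (0.58/2)×(5.41 − 1.8)² = 0.29×3.61² = 3.77 mA.
V_DS = V_DD − I_D·R_D = 20 − 3.77×0.47 = 18.2 V.
Saturation requires V_DS ≥ V_GS − V_t = 3.61 V; 18.2 ≥ 3.61 ✓.

I_D ≈ 3.8 mA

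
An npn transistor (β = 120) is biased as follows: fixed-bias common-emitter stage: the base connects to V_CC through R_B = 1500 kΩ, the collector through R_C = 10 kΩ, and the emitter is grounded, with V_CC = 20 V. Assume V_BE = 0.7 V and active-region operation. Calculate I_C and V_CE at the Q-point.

Base loop: V_CC = I_B·R_B + V_BE, so I_B = (20 − 0.7)/1500 kΩ = 0.0129 mA.
In the active region I_C = β·I_B = 120 × 0.0129 = 1.54 mA.
Collector loop: V_CE = V_CC − I_C·R_C = 20 − 1.54×10 = 4.56 V.
Since V_CE = 4.56 V > V_CE(sat) ≈ 0.2 V, the transistor is in the active region as assumed.

I_C ≈ 1.5 mA, V_CE ≈ 4.6 V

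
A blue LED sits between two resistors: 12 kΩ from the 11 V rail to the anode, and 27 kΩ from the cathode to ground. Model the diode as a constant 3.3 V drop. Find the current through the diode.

The two resistors are in series with the diode, so KVL gives 11 = I·12 + 3.3 + I·27.
I = (11 − 3.3) / (12 + 27) kΩ = 7.7 / 39 = 0.197 mA.

I ≈ 0.2 mA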